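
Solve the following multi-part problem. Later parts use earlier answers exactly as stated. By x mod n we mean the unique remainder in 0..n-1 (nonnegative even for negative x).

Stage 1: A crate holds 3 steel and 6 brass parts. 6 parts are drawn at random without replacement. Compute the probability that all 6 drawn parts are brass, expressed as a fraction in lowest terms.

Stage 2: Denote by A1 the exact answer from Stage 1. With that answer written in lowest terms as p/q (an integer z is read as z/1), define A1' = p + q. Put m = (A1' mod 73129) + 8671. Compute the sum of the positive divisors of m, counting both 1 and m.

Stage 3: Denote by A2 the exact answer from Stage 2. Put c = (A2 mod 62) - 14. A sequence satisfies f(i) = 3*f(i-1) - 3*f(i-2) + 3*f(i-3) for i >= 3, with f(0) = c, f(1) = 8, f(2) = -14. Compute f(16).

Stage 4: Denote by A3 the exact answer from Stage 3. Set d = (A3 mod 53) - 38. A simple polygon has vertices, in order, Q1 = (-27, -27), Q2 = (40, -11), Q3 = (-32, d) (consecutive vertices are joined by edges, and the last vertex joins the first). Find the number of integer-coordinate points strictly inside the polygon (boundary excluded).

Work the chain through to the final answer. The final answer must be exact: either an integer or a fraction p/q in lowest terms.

Stage 1: total draws C(9,6) = 84; favorable C(6,6) = 1; P = 1/84; answer 1/84
Stage 2: A1 = 1/84; threaded value p + q = 85; m = 8756; 8756 = 2^2 * 11 * 199; sigma = (1 + 2 + 4) * (1 + 11) * (1 + 199) = 7 * 12 * 200 = 16800; answer 16800
Stage 3: A2 = 16800; c = 46; f(3) = 3*(-14) - 3*(8) + 3*(46) = 72; iterating: f(3)=72, f(4)=282, f(5)=588, f(6)=1134, f(7)=2484, f(8)=5814, f(9)=13392, f(10)=30186, f(11)=67824, f(12)=153090, f(13)=346356, f(14)=783270, f(15)=1770012, f(16)=3999294; answer 3999294
Stage 4: A3 = 3999294; d = -18; cross terms: (-27*-11 - 40*-27)=1377, (40*-18 - -32*-11)=-1072, (-32*-27 - -27*-18)=378; twice the area = |683| = 683; area = 683/2; boundary points = 1 + 1 + 1 = 3; strictly interior points = area - boundary/2 + 1 = 341; answer 341

341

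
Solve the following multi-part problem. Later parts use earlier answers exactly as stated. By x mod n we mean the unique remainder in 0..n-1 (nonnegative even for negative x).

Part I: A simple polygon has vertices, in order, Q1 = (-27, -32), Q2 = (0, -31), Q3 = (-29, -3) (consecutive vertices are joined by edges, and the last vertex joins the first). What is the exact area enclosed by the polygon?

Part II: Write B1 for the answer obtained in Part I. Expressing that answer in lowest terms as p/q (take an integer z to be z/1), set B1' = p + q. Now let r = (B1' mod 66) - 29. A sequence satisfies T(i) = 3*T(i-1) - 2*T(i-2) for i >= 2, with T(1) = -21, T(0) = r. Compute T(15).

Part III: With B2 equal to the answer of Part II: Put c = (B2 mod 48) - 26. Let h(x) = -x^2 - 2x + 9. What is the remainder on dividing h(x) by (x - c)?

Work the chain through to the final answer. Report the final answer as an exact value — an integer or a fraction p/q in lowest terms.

-6

Part I: cross terms: (-27*-31 - 0*-32)=837, (0*-3 - -29*-31)=-899, (-29*-32 - -27*-3)=847; twice the area = |785| = 785; area = 785/2; answer 785/2
Part II: B1 = 785/2; threaded value p + q = 787; r = 32; T(2) = 3*(-21) - 2*(32) = -127; iterating: T(2)=-127, T(3)=-339, T(4)=-763, T(5)=-1611, T(6)=-3307, T(7)=-6699, T(8)=-13483, T(9)=-27051, T(10)=-54187, T(11)=-108459, T(12)=-217003, T(13)=-434091, T(14)=-868267, T(15)=-1736619; answer -1736619
Part III: B2 = -1736619; c = -5; remainder = value at the root: -1*(-5)^2 - 2*(-5)^1 + 9 = (-25) + (10) + (9) = -6; answer -6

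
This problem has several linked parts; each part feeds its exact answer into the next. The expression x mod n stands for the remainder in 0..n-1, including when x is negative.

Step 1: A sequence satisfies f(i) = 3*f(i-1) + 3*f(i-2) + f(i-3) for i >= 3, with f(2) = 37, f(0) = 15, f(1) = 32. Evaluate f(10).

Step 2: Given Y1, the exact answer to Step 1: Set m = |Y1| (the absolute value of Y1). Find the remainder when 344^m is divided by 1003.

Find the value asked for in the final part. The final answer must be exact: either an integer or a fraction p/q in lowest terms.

Step 1: f(3) = 3*(37) + 3*(32) + 1*(15) = 222; iterating: f(3)=222, f(4)=809, f(5)=3130, f(6)=12039, f(7)=46316, f(8)=178195, f(9)=685572, f(10)=2637617; answer 2637617
Step 2: Y1 = 2637617; m = 2637617; squarings mod 1003: 344^1=344, 344^2=985, 344^4=324, 344^8=664, 344^16=579, 344^32=239, 344^64=953, 344^128=494, 344^256=307, 344^512=970, 344^1024=86, 344^2048=375, 344^4096=205, 344^8192=902, 344^16384=171, 344^32768=154, 344^65536=647, 344^131072=358, 344^262144=783, 344^524288=256, 344^1048576=341, 344^2097152=936; 344^2637617 = 344^1 * 344^16 * 344^32 * 344^256 * 344^512 * 344^1024 * 344^2048 * 344^4096 * 344^8192 * 344^524288 * 344^2097152 = 735 (mod 1003); answer 735

735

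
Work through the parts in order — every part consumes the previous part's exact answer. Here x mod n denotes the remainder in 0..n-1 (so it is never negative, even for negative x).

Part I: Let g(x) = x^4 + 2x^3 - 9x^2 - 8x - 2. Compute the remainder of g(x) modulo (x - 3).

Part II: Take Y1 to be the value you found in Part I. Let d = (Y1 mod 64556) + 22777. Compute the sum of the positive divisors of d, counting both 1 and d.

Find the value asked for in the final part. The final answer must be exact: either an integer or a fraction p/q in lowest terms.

27372

Part I: remainder = value at the root: 1*(3)^4 + 2*(3)^3 - 9*(3)^2 - 8*(3)^1 - 2 = (81) + (54) + (-81) + (-24) + (-2) = 28; answer 28
Part II: Y1 = 28; d = 22805; 22805 = 5 * 4561; sigma = (1 + 5) * (1 + 4561) = 6 * 4562 = 27372; answer 27372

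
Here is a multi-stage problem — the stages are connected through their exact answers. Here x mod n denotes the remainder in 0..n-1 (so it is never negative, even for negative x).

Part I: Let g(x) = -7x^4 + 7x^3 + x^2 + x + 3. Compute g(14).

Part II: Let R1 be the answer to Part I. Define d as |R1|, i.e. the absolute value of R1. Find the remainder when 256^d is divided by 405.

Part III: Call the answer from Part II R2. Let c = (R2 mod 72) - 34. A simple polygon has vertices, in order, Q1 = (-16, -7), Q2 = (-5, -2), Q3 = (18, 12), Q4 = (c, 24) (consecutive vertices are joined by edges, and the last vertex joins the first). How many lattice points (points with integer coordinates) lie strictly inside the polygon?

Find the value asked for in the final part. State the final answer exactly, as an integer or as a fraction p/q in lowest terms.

Part I: -7*(14)^4 + 7*(14)^3 + 1*(14)^2 + 1*(14)^1 + 3 = (-268912) + (19208) + (196) + (14) + (3) = -249491; answer -249491
Part II: R1 = -249491; d = 249491; squarings mod 405: 256^1=256, 256^2=331, 256^4=211, 256^8=376, 256^16=31, 256^32=151, 256^64=121, 256^128=61, 256^256=76, 256^512=106, 256^1024=301, 256^2048=286, 256^4096=391, 256^8192=196, 256^16384=346, 256^32768=241, 256^65536=166, 256^131072=16; 256^249491 = 256^1 * 256^2 * 256^16 * 256^128 * 256^512 * 256^1024 * 256^2048 * 256^16384 * 256^32768 * 256^65536 * 256^131072 = 196 (mod 405); answer 196
Part III: R2 = 196; c = 18; cross terms: (-16*-2 - -5*-7)=-3, (-5*12 - 18*-2)=-24, (18*24 - 18*12)=216, (18*-7 - -16*24)=258; twice the area = |447| = 447; area = 447/2; boundary points = 1 + 1 + 12 + 1 = 15; strictly interior points = area - boundary/2 + 1 = 217; answer 217

217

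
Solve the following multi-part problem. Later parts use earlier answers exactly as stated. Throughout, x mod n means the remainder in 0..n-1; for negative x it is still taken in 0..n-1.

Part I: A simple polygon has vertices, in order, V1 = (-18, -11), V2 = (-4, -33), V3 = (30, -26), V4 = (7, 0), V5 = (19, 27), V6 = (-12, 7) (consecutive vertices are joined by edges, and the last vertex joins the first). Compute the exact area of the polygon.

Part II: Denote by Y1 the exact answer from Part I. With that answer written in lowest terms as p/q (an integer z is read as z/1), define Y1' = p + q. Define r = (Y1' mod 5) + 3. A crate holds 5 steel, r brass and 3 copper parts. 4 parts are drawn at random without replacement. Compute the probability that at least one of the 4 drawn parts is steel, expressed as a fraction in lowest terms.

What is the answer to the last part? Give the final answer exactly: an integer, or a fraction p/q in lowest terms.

92/99

Part I: cross terms: (-18*-33 - -4*-11)=550, (-4*-26 - 30*-33)=1094, (30*0 - 7*-26)=182, (7*27 - 19*0)=189, (19*7 - -12*27)=457, (-12*-11 - -18*7)=258; twice the area = |2730| = 2730; area = 1365; answer 1365
Part II: Y1 = 1365; threaded value p + q = 1366; r = 4; total draws C(12,4) = 495; complement C(7,4) = 35; favorable 495 - 35 = 460; P = 92/99; answer 92/99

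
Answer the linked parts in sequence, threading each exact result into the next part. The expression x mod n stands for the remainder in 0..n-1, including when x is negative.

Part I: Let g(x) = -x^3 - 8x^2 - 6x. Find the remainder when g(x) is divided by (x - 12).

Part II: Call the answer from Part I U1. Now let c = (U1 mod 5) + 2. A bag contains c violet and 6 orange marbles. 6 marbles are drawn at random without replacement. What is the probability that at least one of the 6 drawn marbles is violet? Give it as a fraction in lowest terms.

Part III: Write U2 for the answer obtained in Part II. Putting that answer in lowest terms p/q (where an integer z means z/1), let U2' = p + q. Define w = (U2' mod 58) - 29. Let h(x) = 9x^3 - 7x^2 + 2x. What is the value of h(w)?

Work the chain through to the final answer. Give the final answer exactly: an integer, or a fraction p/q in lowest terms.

120432

Part I: remainder = value at the root: -1*(12)^3 - 8*(12)^2 - 6*(12)^1 = (-1728) + (-1152) + (-72) = -2952; answer -2952
Part II: U1 = -2952; c = 5; total draws C(11,6) = 462; complement C(6,6) = 1; favorable 462 - 1 = 461; P = 461/462; answer 461/462
Part III: U2 = 461/462; threaded value p + q = 923; w = 24; 9*(24)^3 - 7*(24)^2 + 2*(24)^1 = (124416) + (-4032) + (48) = 120432; answer 120432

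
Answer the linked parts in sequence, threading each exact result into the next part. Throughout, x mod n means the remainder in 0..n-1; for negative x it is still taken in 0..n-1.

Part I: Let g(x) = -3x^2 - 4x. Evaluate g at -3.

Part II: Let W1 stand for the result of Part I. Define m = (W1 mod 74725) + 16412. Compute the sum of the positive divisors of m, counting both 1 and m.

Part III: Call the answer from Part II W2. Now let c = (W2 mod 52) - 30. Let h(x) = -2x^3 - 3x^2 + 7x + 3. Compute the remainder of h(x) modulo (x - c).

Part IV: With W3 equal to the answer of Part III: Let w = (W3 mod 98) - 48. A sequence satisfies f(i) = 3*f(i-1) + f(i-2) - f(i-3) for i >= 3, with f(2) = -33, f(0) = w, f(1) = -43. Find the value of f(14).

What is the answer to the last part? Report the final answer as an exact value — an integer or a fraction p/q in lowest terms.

Part I: -3*(-3)^2 - 4*(-3)^1 = (-27) + (12) = -15; answer -15
Part II: W1 = -15; m = 91122; 91122 = 2 * 3 * 15187; sigma = (1 + 2) * (1 + 3) * (1 + 15187) = 3 * 4 * 15188 = 182256; answer 182256
Part III: W2 = 182256; c = 18; remainder = value at the root: -2*(18)^3 - 3*(18)^2 + 7*(18)^1 + 3 = (-11664) + (-972) + (126) + (3) = -12507; answer -12507
Part IV: W3 = -12507; w = -11; f(3) = 3*(-33) + 1*(-43) - 1*(-11) = -131; iterating: f(3)=-131, f(4)=-383, f(5)=-1247, f(6)=-3993, f(7)=-12843, f(8)=-41275, f(9)=-132675, f(10)=-426457, f(11)=-1370771, f(12)=-4406095, f(13)=-14162599, f(14)=-45523121; answer -45523121

-45523121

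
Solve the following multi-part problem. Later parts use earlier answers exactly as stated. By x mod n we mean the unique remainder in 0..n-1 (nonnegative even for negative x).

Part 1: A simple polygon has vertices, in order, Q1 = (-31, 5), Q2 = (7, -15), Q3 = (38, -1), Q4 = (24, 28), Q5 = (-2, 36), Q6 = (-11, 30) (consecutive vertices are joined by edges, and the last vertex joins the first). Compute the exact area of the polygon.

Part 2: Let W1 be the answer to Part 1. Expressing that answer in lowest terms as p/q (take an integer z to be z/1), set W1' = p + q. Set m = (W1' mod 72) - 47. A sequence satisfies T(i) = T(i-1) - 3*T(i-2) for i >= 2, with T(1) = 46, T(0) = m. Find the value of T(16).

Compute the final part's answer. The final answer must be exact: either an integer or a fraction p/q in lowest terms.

242242

Part 1: cross terms: (-31*-15 - 7*5)=430, (7*-1 - 38*-15)=563, (38*28 - 24*-1)=1088, (24*36 - -2*28)=920, (-2*30 - -11*36)=336, (-11*5 - -31*30)=875; twice the area = |4212| = 4212; area = 2106; answer 2106
Part 2: W1 = 2106; threaded value p + q = 2107; m = -28; T(2) = 1*(46) - 3*(-28) = 130; iterating: T(2)=130, T(3)=-8, T(4)=-398, T(5)=-374, T(6)=820, T(7)=1942, T(8)=-518, T(9)=-6344, T(10)=-4790, T(11)=14242, T(12)=28612, T(13)=-14114, T(14)=-99950, T(15)=-57608, T(16)=242242; answer 242242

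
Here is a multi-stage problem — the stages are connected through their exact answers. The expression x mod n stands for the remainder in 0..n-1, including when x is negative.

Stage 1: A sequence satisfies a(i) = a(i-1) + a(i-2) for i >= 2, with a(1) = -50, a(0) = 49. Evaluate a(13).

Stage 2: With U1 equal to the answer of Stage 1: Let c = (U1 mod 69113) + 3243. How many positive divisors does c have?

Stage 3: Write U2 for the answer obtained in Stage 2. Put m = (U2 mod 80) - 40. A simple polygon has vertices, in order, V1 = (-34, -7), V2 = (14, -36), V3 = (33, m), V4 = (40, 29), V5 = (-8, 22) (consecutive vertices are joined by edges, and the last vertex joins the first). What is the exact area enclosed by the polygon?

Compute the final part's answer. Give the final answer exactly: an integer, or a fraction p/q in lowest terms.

6215/2

Stage 1: a(2) = 1*(-50) + 1*(49) = -1; iterating: a(2)=-1, a(3)=-51, a(4)=-52, a(5)=-103, a(6)=-155, a(7)=-258, a(8)=-413, a(9)=-671, a(10)=-1084, a(11)=-1755, a(12)=-2839, a(13)=-4594; answer -4594
Stage 2: U1 = -4594; c = 67762; 67762 = 2 * 17 * 1993; number of divisors = (1+1) * (1+1) * (1+1) = 8; answer 8
Stage 3: U2 = 8; m = -32; cross terms: (-34*-36 - 14*-7)=1322, (14*-32 - 33*-36)=740, (33*29 - 40*-32)=2237, (40*22 - -8*29)=1112, (-8*-7 - -34*22)=804; twice the area = |6215| = 6215; area = 6215/2; answer 6215/2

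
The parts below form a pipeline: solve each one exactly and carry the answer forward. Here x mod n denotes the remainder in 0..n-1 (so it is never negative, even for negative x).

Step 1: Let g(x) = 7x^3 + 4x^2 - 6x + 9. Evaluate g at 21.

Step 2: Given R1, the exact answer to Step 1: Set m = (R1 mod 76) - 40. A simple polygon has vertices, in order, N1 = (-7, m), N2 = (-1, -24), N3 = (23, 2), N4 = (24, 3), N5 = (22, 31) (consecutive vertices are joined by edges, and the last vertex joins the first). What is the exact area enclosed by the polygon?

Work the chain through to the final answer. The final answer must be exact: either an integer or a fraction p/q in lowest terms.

Step 1: 7*(21)^3 + 4*(21)^2 - 6*(21)^1 + 9 = (64827) + (1764) + (-126) + (9) = 66474; answer 66474
Step 2: R1 = 66474; m = 10; cross terms: (-7*-24 - -1*10)=178, (-1*2 - 23*-24)=550, (23*3 - 24*2)=21, (24*31 - 22*3)=678, (22*10 - -7*31)=437; twice the area = |1864| = 1864; area = 932; answer 932

932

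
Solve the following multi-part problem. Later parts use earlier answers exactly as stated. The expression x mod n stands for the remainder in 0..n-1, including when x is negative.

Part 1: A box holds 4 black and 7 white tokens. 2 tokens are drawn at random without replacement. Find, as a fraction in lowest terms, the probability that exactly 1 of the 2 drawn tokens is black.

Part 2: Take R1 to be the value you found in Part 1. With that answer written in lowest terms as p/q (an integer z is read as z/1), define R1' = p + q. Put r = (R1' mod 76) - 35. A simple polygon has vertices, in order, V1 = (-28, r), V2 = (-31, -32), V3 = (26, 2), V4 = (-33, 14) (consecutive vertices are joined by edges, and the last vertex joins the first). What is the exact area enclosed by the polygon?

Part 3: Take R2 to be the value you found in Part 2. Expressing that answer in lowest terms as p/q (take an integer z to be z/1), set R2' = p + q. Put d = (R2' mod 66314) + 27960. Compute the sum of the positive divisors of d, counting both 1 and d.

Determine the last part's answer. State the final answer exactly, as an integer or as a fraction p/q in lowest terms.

32256

Part 1: total draws C(11,2) = 55; favorable C(4,1)*C(7,1) = 28; P = 28/55; answer 28/55
Part 2: R1 = 28/55; threaded value p + q = 83; r = -28; cross terms: (-28*-32 - -31*-28)=28, (-31*2 - 26*-32)=770, (26*14 - -33*2)=430, (-33*-28 - -28*14)=1316; twice the area = |2544| = 2544; area = 1272; answer 1272
Part 3: R2 = 1272; threaded value p + q = 1273; d = 29233; 29233 = 23 * 31 * 41; sigma = (1 + 23) * (1 + 31) * (1 + 41) = 24 * 32 * 42 = 32256; answer 32256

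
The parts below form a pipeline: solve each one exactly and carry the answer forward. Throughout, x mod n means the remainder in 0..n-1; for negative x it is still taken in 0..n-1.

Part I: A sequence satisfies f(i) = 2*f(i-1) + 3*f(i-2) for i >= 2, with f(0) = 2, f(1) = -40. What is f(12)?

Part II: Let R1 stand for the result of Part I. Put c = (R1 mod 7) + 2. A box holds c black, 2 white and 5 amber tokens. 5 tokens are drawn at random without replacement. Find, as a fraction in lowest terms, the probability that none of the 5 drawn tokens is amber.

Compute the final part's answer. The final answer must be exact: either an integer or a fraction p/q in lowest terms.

Part I: f(2) = 2*(-40) + 3*(2) = -74; iterating: f(2)=-74, f(3)=-268, f(4)=-758, f(5)=-2320, f(6)=-6914, f(7)=-20788, f(8)=-62318, f(9)=-187000, f(10)=-560954, f(11)=-1682908, f(12)=-5048678; answer -5048678
Part II: R1 = -5048678; c = 4; total draws C(11,5) = 462; favorable C(6,5) = 6; P = 1/77; answer 1/77

1/77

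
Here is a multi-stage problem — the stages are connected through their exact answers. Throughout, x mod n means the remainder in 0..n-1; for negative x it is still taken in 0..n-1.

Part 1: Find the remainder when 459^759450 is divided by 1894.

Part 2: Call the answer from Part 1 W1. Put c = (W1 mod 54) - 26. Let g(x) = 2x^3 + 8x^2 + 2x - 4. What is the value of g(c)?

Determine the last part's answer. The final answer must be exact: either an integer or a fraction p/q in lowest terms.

-4984

Part 1: squarings mod 1894: 459^1=459, 459^2=447, 459^4=939, 459^8=1011, 459^16=1255, 459^32=1111, 459^64=1327, 459^128=1403, 459^256=543, 459^512=1279, 459^1024=1319, 459^2048=1069, 459^4096=679, 459^8192=799, 459^16384=123, 459^32768=1871, 459^65536=529, 459^131072=1423, 459^262144=243, 459^524288=335; 459^759450 = 459^2 * 459^8 * 459^16 * 459^128 * 459^512 * 459^1024 * 459^4096 * 459^32768 * 459^65536 * 459^131072 * 459^524288 = 767 (mod 1894); answer 767
Part 2: W1 = 767; c = -15; 2*(-15)^3 + 8*(-15)^2 + 2*(-15)^1 - 4 = (-6750) + (1800) + (-30) + (-4) = -4984; answer -4984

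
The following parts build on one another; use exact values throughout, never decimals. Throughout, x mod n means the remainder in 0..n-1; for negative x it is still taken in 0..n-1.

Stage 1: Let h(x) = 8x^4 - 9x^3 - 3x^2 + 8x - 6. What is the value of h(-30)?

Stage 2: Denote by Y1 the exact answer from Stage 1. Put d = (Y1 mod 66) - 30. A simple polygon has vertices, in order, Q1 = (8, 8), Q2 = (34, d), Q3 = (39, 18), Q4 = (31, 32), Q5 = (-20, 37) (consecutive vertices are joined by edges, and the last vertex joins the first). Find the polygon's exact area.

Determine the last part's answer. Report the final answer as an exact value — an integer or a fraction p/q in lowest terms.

3291/2

Stage 1: 8*(-30)^4 - 9*(-30)^3 - 3*(-30)^2 + 8*(-30)^1 - 6 = (6480000) + (243000) + (-2700) + (-240) + (-6) = 6720054; answer 6720054
Stage 2: Y1 = 6720054; d = -30; cross terms: (8*-30 - 34*8)=-512, (34*18 - 39*-30)=1782, (39*32 - 31*18)=690, (31*37 - -20*32)=1787, (-20*8 - 8*37)=-456; twice the area = |3291| = 3291; area = 3291/2; answer 3291/2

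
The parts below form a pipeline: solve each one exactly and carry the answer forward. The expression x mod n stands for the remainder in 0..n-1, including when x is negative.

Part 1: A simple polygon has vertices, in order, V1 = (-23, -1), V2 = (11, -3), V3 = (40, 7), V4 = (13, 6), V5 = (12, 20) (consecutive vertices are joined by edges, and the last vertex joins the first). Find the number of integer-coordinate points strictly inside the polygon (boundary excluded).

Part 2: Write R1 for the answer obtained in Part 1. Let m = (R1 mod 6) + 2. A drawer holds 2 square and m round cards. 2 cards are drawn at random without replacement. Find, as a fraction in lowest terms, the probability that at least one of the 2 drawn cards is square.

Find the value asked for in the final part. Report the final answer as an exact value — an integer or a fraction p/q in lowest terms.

Part 1: cross terms: (-23*-3 - 11*-1)=80, (11*7 - 40*-3)=197, (40*6 - 13*7)=149, (13*20 - 12*6)=188, (12*-1 - -23*20)=448; twice the area = |1062| = 1062; area = 531; boundary points = 2 + 1 + 1 + 1 + 7 = 12; strictly interior points = area - boundary/2 + 1 = 526; answer 526
Part 2: R1 = 526; m = 6; total draws C(8,2) = 28; complement C(6,2) = 15; favorable 28 - 15 = 13; P = 13/28; answer 13/28

13/28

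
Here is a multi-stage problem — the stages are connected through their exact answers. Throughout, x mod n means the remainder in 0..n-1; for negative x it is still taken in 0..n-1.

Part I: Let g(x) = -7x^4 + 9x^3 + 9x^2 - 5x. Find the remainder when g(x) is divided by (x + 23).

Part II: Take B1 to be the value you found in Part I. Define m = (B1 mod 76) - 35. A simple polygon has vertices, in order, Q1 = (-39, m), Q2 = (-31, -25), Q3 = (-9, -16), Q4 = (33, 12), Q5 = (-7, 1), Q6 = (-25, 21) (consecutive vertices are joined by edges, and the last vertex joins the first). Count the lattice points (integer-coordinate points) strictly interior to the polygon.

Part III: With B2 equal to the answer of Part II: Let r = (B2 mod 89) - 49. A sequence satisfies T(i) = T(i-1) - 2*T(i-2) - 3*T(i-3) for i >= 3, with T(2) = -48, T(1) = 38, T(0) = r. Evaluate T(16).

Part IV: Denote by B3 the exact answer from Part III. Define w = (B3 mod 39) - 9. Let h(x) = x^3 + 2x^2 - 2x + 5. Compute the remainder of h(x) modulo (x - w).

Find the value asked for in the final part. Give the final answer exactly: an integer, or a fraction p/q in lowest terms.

Part I: remainder = value at the root: -7*(-23)^4 + 9*(-23)^3 + 9*(-23)^2 - 5*(-23)^1 = (-1958887) + (-109503) + (4761) + (115) = -2063514; answer -2063514
Part II: B1 = -2063514; m = 3; cross terms: (-39*-25 - -31*3)=1068, (-31*-16 - -9*-25)=271, (-9*12 - 33*-16)=420, (33*1 - -7*12)=117, (-7*21 - -25*1)=-122, (-25*3 - -39*21)=744; twice the area = |2498| = 2498; area = 1249; boundary points = 4 + 1 + 14 + 1 + 2 + 2 = 24; strictly interior points = area - boundary/2 + 1 = 1238; answer 1238
Part III: B2 = 1238; r = 32; T(3) = 1*(-48) - 2*(38) - 3*(32) = -220; iterating: T(3)=-220, T(4)=-238, T(5)=346, T(6)=1482, T(7)=1504, T(8)=-2498, T(9)=-9952, T(10)=-9468, T(11)=17930, T(12)=66722, T(13)=59266, T(14)=-127968, T(15)=-446666, T(16)=-368528; answer -368528
Part IV: B3 = -368528; w = 13; remainder = value at the root: 1*(13)^3 + 2*(13)^2 - 2*(13)^1 + 5 = (2197) + (338) + (-26) + (5) = 2514; answer 2514

2514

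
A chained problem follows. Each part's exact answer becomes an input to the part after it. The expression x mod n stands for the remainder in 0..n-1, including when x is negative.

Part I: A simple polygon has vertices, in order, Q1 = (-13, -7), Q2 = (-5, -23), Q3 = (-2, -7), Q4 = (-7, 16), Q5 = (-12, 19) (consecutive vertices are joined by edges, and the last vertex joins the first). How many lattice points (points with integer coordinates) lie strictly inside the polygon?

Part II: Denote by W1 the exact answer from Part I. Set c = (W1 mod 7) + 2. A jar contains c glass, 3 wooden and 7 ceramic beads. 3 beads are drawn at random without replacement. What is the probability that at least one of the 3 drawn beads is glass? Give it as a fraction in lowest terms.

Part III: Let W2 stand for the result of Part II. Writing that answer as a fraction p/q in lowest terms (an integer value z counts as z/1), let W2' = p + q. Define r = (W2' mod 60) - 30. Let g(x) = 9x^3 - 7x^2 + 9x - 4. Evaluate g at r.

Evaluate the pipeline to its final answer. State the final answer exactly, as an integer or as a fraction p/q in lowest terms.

Part I: cross terms: (-13*-23 - -5*-7)=264, (-5*-7 - -2*-23)=-11, (-2*16 - -7*-7)=-81, (-7*19 - -12*16)=59, (-12*-7 - -13*19)=331; twice the area = |562| = 562; area = 281; boundary points = 8 + 1 + 1 + 1 + 1 = 12; strictly interior points = area - boundary/2 + 1 = 276; answer 276
Part II: W1 = 276; c = 5; total draws C(15,3) = 455; complement C(10,3) = 120; favorable 455 - 120 = 335; P = 67/91; answer 67/91
Part III: W2 = 67/91; threaded value p + q = 158; r = 8; 9*(8)^3 - 7*(8)^2 + 9*(8)^1 - 4 = (4608) + (-448) + (72) + (-4) = 4228; answer 4228

4228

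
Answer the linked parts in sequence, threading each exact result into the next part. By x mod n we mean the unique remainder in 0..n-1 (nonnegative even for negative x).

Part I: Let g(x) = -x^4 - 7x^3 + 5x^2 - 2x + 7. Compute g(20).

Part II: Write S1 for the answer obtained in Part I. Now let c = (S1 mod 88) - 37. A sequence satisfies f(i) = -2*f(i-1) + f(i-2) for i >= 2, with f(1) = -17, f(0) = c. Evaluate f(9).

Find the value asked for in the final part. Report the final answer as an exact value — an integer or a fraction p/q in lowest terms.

Part I: -1*(20)^4 - 7*(20)^3 + 5*(20)^2 - 2*(20)^1 + 7 = (-160000) + (-56000) + (2000) + (-40) + (7) = -214033; answer -214033
Part II: S1 = -214033; c = 34; f(2) = -2*(-17) + 1*(34) = 68; iterating: f(2)=68, f(3)=-153, f(4)=374, f(5)=-901, f(6)=2176, f(7)=-5253, f(8)=12682, f(9)=-30617; answer -30617

-30617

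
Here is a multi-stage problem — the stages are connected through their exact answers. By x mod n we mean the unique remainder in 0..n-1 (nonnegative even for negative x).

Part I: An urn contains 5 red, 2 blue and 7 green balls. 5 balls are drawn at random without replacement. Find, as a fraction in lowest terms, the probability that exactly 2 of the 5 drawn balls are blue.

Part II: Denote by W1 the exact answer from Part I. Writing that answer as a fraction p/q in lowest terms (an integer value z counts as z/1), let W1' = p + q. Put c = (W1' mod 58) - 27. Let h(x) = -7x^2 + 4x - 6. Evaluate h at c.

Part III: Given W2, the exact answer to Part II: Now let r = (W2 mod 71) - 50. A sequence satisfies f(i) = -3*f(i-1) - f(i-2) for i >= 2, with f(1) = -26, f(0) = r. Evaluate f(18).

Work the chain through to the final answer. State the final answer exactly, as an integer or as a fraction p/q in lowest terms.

439515135

Part I: total draws C(14,5) = 2002; favorable C(2,2)*C(12,3) = 220; P = 10/91; answer 10/91
Part II: W1 = 10/91; threaded value p + q = 101; c = 16; -7*(16)^2 + 4*(16)^1 - 6 = (-1792) + (64) + (-6) = -1734; answer -1734
Part III: W2 = -1734; r = -9; f(2) = -3*(-26) - 1*(-9) = 87; iterating: f(2)=87, f(3)=-235, f(4)=618, f(5)=-1619, f(6)=4239, f(7)=-11098, f(8)=29055, f(9)=-76067, f(10)=199146, f(11)=-521371, f(12)=1364967, f(13)=-3573530, f(14)=9355623, f(15)=-24493339, f(16)=64124394, f(17)=-167879843, f(18)=439515135; answer 439515135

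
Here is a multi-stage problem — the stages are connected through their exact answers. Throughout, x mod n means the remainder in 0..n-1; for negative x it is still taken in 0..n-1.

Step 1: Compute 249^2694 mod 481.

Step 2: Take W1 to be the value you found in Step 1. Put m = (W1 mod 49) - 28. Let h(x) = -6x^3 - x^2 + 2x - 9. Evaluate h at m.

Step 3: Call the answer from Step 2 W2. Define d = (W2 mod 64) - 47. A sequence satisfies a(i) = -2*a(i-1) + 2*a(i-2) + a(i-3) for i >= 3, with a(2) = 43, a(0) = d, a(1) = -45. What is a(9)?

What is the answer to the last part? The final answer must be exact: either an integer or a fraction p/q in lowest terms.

Step 1: squarings mod 481: 249^1=249, 249^2=433, 249^4=380, 249^8=100, 249^16=380, 249^32=100, 249^64=380, 249^128=100, 249^256=380, 249^512=100, 249^1024=380, 249^2048=100; 249^2694 = 249^2 * 249^4 * 249^128 * 249^512 * 249^2048 = 38 (mod 481); answer 38
Step 2: W1 = 38; m = 10; -6*(10)^3 - 1*(10)^2 + 2*(10)^1 - 9 = (-6000) + (-100) + (20) + (-9) = -6089; answer -6089
Step 3: W2 = -6089; d = 8; a(3) = -2*(43) + 2*(-45) + 1*(8) = -168; iterating: a(3)=-168, a(4)=377, a(5)=-1047, a(6)=2680, a(7)=-7077, a(8)=18467, a(9)=-48408; answer -48408

-48408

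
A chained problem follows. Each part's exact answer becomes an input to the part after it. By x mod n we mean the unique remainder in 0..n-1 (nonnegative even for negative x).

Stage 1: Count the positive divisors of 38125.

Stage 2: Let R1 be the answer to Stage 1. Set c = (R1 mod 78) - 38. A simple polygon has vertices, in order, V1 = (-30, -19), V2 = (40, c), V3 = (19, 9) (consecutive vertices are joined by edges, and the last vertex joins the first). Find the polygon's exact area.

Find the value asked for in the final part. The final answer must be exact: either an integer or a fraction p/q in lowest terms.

Stage 1: 38125 = 5^4 * 61; number of divisors = (4+1) * (1+1) = 10; answer 10
Stage 2: R1 = 10; c = -28; cross terms: (-30*-28 - 40*-19)=1600, (40*9 - 19*-28)=892, (19*-19 - -30*9)=-91; twice the area = |2401| = 2401; area = 2401/2; answer 2401/2

2401/2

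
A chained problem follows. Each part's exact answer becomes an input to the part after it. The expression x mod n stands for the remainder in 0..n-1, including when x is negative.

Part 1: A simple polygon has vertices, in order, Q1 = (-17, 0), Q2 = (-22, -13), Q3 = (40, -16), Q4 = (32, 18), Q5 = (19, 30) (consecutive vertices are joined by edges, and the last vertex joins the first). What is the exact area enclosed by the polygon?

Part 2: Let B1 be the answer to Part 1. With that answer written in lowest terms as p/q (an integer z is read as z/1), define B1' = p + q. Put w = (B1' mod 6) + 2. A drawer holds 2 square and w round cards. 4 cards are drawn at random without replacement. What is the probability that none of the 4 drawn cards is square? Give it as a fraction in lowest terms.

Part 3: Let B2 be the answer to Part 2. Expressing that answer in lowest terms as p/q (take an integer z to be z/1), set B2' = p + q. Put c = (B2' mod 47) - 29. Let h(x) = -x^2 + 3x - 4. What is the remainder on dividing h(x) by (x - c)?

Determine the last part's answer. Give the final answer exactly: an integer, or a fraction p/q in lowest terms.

Part 1: cross terms: (-17*-13 - -22*0)=221, (-22*-16 - 40*-13)=872, (40*18 - 32*-16)=1232, (32*30 - 19*18)=618, (19*0 - -17*30)=510; twice the area = |3453| = 3453; area = 3453/2; answer 3453/2
Part 2: B1 = 3453/2; threaded value p + q = 3455; w = 7; total draws C(9,4) = 126; favorable C(7,4) = 35; P = 5/18; answer 5/18
Part 3: B2 = 5/18; threaded value p + q = 23; c = -6; remainder = value at the root: -1*(-6)^2 + 3*(-6)^1 - 4 = (-36) + (-18) + (-4) = -58; answer -58

-58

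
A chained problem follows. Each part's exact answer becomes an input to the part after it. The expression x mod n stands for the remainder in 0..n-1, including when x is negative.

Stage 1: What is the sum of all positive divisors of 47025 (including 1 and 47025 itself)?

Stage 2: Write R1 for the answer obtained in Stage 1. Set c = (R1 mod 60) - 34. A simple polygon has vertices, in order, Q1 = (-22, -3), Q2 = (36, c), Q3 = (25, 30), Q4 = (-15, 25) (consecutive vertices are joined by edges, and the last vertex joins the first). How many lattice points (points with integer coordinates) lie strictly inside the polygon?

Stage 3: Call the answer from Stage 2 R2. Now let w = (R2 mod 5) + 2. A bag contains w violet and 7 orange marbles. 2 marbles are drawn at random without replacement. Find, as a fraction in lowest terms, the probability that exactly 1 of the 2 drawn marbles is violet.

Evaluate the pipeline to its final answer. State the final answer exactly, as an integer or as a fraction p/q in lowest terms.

Stage 1: 47025 = 3^2 * 5^2 * 11 * 19; sigma = (1 + 3 + 9) * (1 + 5 + 25) * (1 + 11) * (1 + 19) = 13 * 31 * 12 * 20 = 96720; answer 96720
Stage 2: R1 = 96720; c = -34; cross terms: (-22*-34 - 36*-3)=856, (36*30 - 25*-34)=1930, (25*25 - -15*30)=1075, (-15*-3 - -22*25)=595; twice the area = |4456| = 4456; area = 2228; boundary points = 1 + 1 + 5 + 7 = 14; strictly interior points = area - boundary/2 + 1 = 2222; answer 2222
Stage 3: R2 = 2222; w = 4; total draws C(11,2) = 55; favorable C(4,1)*C(7,1) = 28; P = 28/55; answer 28/55

28/55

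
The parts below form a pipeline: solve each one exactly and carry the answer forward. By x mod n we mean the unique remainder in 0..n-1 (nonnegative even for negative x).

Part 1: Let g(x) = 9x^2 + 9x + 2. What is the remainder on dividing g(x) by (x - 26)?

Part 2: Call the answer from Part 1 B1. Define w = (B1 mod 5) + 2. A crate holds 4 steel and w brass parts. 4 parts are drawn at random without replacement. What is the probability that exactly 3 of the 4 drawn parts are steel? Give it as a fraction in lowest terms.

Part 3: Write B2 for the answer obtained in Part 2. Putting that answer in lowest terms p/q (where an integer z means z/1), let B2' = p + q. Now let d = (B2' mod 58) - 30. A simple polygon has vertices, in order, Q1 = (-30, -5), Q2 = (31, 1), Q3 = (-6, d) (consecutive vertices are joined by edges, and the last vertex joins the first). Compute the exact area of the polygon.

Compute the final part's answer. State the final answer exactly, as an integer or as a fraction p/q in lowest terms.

Part 1: remainder = value at the root: 9*(26)^2 + 9*(26)^1 + 2 = (6084) + (234) + (2) = 6320; answer 6320
Part 2: B1 = 6320; w = 2; total draws C(6,4) = 15; favorable C(4,3)*C(2,1) = 8; P = 8/15; answer 8/15
Part 3: B2 = 8/15; threaded value p + q = 23; d = -7; cross terms: (-30*1 - 31*-5)=125, (31*-7 - -6*1)=-211, (-6*-5 - -30*-7)=-180; twice the area = |-266| = 266; area = 133; answer 133

133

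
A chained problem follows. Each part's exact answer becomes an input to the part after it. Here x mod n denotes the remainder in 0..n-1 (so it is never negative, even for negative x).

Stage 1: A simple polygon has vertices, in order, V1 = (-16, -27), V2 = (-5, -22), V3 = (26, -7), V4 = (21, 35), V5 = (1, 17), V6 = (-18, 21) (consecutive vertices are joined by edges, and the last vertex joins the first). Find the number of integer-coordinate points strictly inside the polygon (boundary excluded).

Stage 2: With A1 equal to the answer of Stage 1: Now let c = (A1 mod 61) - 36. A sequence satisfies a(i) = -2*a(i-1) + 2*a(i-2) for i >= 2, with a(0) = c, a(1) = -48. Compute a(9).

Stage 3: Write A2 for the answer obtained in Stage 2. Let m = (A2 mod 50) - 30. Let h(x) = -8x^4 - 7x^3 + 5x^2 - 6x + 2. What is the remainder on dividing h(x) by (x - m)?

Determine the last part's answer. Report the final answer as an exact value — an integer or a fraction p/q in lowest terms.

Stage 1: cross terms: (-16*-22 - -5*-27)=217, (-5*-7 - 26*-22)=607, (26*35 - 21*-7)=1057, (21*17 - 1*35)=322, (1*21 - -18*17)=327, (-18*-27 - -16*21)=822; twice the area = |3352| = 3352; area = 1676; boundary points = 1 + 1 + 1 + 2 + 1 + 2 = 8; strictly interior points = area - boundary/2 + 1 = 1673; answer 1673
Stage 2: A1 = 1673; c = -10; a(2) = -2*(-48) + 2*(-10) = 76; iterating: a(2)=76, a(3)=-248, a(4)=648, a(5)=-1792, a(6)=4880, a(7)=-13344, a(8)=36448, a(9)=-99584; answer -99584
Stage 3: A2 = -99584; m = -14; remainder = value at the root: -8*(-14)^4 - 7*(-14)^3 + 5*(-14)^2 - 6*(-14)^1 + 2 = (-307328) + (19208) + (980) + (84) + (2) = -287054; answer -287054

-287054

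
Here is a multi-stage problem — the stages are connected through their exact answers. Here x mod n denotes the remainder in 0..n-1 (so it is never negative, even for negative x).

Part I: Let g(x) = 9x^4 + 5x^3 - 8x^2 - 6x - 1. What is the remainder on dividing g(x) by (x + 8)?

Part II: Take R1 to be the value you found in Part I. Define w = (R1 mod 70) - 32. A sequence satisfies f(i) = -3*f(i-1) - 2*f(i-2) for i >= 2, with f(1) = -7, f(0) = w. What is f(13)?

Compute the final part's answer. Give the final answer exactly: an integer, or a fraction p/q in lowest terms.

Part I: remainder = value at the root: 9*(-8)^4 + 5*(-8)^3 - 8*(-8)^2 - 6*(-8)^1 - 1 = (36864) + (-2560) + (-512) + (48) + (-1) = 33839; answer 33839
Part II: R1 = 33839; w = -3; f(2) = -3*(-7) - 2*(-3) = 27; iterating: f(2)=27, f(3)=-67, f(4)=147, f(5)=-307, f(6)=627, f(7)=-1267, f(8)=2547, f(9)=-5107, f(10)=10227, f(11)=-20467, f(12)=40947, f(13)=-81907; answer -81907

-81907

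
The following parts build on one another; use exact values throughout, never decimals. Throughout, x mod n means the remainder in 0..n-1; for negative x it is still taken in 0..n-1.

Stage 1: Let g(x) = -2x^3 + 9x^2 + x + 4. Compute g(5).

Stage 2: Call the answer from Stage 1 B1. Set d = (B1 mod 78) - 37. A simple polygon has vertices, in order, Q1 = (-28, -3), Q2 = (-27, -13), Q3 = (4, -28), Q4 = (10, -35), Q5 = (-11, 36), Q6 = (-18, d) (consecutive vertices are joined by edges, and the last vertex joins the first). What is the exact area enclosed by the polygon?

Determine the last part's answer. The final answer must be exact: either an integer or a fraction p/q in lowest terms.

2333/2

Stage 1: -2*(5)^3 + 9*(5)^2 + 1*(5)^1 + 4 = (-250) + (225) + (5) + (4) = -16; answer -16
Stage 2: B1 = -16; d = 25; cross terms: (-28*-13 - -27*-3)=283, (-27*-28 - 4*-13)=808, (4*-35 - 10*-28)=140, (10*36 - -11*-35)=-25, (-11*25 - -18*36)=373, (-18*-3 - -28*25)=754; twice the area = |2333| = 2333; area = 2333/2; answer 2333/2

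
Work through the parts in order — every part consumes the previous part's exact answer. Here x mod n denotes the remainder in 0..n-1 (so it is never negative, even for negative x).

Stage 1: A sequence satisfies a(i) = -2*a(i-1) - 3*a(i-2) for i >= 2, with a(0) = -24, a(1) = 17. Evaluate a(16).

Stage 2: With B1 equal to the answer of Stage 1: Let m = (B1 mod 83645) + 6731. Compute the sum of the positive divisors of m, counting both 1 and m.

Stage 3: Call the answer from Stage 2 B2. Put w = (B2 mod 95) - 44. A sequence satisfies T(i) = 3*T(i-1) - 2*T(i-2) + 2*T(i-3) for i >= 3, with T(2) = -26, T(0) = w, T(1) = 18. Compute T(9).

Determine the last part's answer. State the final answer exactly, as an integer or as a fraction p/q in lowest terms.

Stage 1: a(2) = -2*(17) - 3*(-24) = 38; iterating: a(2)=38, a(3)=-127, a(4)=140, a(5)=101, a(6)=-622, a(7)=941, a(8)=-16, a(9)=-2791, a(10)=5630, a(11)=-2887, a(12)=-11116, a(13)=30893, a(14)=-28438, a(15)=-35803, a(16)=156920; answer 156920
Stage 2: B1 = 156920; m = 80006; 80006 = 2 * 109 * 367; sigma = (1 + 2) * (1 + 109) * (1 + 367) = 3 * 110 * 368 = 121440; answer 121440
Stage 3: B2 = 121440; w = -14; T(3) = 3*(-26) - 2*(18) + 2*(-14) = -142; iterating: T(3)=-142, T(4)=-338, T(5)=-782, T(6)=-1954, T(7)=-4974, T(8)=-12578, T(9)=-31694; answer -31694

-31694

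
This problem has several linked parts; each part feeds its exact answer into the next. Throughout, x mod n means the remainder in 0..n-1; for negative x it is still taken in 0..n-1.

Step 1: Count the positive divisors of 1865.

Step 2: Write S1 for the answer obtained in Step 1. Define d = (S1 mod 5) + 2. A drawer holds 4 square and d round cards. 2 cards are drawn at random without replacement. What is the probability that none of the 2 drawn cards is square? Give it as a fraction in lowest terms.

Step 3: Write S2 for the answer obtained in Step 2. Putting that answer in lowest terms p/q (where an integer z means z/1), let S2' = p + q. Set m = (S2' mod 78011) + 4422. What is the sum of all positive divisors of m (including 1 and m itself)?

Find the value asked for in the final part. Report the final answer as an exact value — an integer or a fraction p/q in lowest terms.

6642

Step 1: 1865 = 5 * 373; number of divisors = (1+1) * (1+1) = 4; answer 4
Step 2: S1 = 4; d = 6; total draws C(10,2) = 45; favorable C(6,2) = 15; P = 1/3; answer 1/3
Step 3: S2 = 1/3; threaded value p + q = 4; m = 4426; 4426 = 2 * 2213; sigma = (1 + 2) * (1 + 2213) = 3 * 2214 = 6642; answer 6642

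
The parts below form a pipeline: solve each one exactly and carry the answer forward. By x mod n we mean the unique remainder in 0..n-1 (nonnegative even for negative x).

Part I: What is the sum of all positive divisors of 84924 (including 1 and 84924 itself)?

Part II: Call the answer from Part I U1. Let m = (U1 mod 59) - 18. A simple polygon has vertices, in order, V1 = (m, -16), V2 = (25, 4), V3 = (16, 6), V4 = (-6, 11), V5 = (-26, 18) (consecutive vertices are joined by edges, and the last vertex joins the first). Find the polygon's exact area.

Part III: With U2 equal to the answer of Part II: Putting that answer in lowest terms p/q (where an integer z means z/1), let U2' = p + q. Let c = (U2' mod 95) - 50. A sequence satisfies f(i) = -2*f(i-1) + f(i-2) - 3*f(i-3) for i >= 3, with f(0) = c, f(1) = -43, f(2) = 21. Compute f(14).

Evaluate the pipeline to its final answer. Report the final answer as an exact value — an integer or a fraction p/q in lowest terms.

Part I: 84924 = 2^2 * 3^2 * 7 * 337; sigma = (1 + 2 + 4) * (1 + 3 + 9) * (1 + 7) * (1 + 337) = 7 * 13 * 8 * 338 = 246064; answer 246064
Part II: U1 = 246064; m = 16; cross terms: (16*4 - 25*-16)=464, (25*6 - 16*4)=86, (16*11 - -6*6)=212, (-6*18 - -26*11)=178, (-26*-16 - 16*18)=128; twice the area = |1068| = 1068; area = 534; answer 534
Part III: U2 = 534; threaded value p + q = 535; c = 10; f(3) = -2*(21) + 1*(-43) - 3*(10) = -115; iterating: f(3)=-115, f(4)=380, f(5)=-938, f(6)=2601, f(7)=-7280, f(8)=19975, f(9)=-55033, f(10)=151881, f(11)=-418720, f(12)=1154420, f(13)=-3183203, f(14)=8776986; answer 8776986

8776986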